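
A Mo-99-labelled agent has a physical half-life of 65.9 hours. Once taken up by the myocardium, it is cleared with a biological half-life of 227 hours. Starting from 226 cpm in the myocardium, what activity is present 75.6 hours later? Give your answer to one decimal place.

1/t_eff = 1/t_phys + 1/t_biol = 1/65.9 + 1/227 = 0.01958 per hour.
t_eff = 65.9 × 227 / (65.9 + 227) ≈ 51.073 hours.
Remaining = 226 × (1/2)^(75.6/51.073) = 226 × (1/2)^1.4802 ≈ 81.005 cpm.

81.0 cpm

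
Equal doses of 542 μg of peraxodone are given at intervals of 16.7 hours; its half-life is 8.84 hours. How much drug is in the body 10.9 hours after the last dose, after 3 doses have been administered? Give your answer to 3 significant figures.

310 μg

The 3 doses were given 44.3, 27.6, 10.9 hours ago.
Total = 542·(1/2)^(44.3/8.84) + 542·(1/2)^(27.6/8.84) + 542·(1/2)^(10.9/8.84)
      = 16.805 + 62.249 + 230.58 ≈ 309.63 μg.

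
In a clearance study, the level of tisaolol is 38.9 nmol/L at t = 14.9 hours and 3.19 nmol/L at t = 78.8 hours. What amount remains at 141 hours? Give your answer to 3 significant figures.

0.280 nmol/L

Over Δt = 78.8 − 14.9 = 63.9 hours, the level fell by a factor of 38.9/3.19 ≈ 12.194.
n = log₂(12.194) ≈ 3.6081 half-lives, so t½ = 63.9/3.6081 ≈ 17.71 hours.
From t = 78.8 to t = 141: 3.19 × (1/2)^((141−78.8)/17.71) ≈ 0.27959 nmol/L.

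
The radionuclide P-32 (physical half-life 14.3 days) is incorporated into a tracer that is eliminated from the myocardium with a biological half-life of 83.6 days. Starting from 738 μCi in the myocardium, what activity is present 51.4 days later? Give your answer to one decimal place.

1/t_eff = 1/t_phys + 1/t_biol = 1/14.3 + 1/83.6 = 0.081892 per day.
t_eff = 14.3 × 83.6 / (14.3 + 83.6) ≈ 12.211 days.
Remaining = 738 × (1/2)^(51.4/12.211) = 738 × (1/2)^4.2092 ≈ 39.898 μCi.

39.9 μCi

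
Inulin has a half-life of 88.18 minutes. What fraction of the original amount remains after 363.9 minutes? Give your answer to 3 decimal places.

n = 363.9/88.18 ≈ 4.1268 half-lives.
Fraction remaining = (1/2)^4.1268 ≈ 0.057242.

0.057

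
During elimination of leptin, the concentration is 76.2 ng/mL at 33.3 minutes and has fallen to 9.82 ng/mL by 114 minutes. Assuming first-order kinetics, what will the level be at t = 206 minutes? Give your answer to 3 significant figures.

Over Δt = 114 − 33.3 = 80.7 minutes, the level fell by a factor of 76.2/9.82 ≈ 7.7597.
n = log₂(7.7597) ≈ 2.956 half-lives, so t½ = 80.7/2.956 ≈ 27.3 minutes.
From t = 114 to t = 206: 9.82 × (1/2)^((206−114)/27.3) ≈ 0.94988 ng/mL.

0.950 ng/mL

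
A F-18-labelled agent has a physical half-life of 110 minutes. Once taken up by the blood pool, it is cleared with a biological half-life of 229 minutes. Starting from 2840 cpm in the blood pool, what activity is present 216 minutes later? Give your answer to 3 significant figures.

379 cpm

1/t_eff = 1/t_phys + 1/t_biol = 1/110 + 1/229 = 0.013458 per minute.
t_eff = 110 × 229 / (110 + 229) ≈ 74.307 minutes.
Remaining = 2840 × (1/2)^(216/74.307) = 2840 × (1/2)^2.9069 ≈ 378.67 cpm.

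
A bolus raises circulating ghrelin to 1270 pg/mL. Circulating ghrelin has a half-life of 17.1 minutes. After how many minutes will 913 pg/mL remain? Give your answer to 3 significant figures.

8.14 minutes

Fraction remaining = 913/1270 ≈ 0.7189.
n = log₂(1270/913) = ln(1.391)/ln 2 ≈ 0.47614 half-lives.
t = n × t½ = 0.47614 × 17.1 ≈ 8.142 minutes.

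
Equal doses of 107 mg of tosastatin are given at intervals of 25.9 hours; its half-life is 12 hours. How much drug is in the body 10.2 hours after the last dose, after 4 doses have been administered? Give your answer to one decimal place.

The 4 doses were given 87.9, 62, 36.1, 10.2 hours ago.
Total = 107·(1/2)^(87.9/12) + 107·(1/2)^(62/12) + 107·(1/2)^(36.1/12) + 107·(1/2)^(10.2/12)
      = 0.66733 + 2.9789 + 13.298 + 59.362 ≈ 76.306 mg.

76.3 mg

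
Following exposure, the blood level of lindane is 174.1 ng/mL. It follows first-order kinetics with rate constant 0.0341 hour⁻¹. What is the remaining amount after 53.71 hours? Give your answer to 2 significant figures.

t½ = ln 2 / λ = 0.69315 / 0.0341 ≈ 20.327 hours.
Number of half-lives: n = 53.71/20.327 ≈ 2.6423.
Remaining = 174.1 × (1/2)^2.6423 = 174.1 × 0.16017 ≈ 27.886 ng/mL.

28 ng/mL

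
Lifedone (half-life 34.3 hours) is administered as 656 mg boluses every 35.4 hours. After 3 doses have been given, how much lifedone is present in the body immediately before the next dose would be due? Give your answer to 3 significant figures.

554 mg

The 3 doses were given 106.2, 70.8, 35.4 hours ago.
Total = 656·(1/2)^(106.2/34.3) + 656·(1/2)^(70.8/34.3) + 656·(1/2)^(35.4/34.3)
      = 76.71 + 156.87 + 320.79 ≈ 554.37 mg.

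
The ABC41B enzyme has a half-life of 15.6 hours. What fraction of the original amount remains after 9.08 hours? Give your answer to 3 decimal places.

0.668

n = 9.08/15.6 ≈ 0.58205 half-lives.
Fraction remaining = (1/2)^0.58205 ≈ 0.66801.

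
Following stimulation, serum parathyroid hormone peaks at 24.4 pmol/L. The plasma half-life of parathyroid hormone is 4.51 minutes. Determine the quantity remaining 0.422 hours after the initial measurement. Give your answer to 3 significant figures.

Convert the elapsed time: 0.422 hours = 25.32 minutes.
Number of half-lives: n = 25.32/4.51 ≈ 5.6142.
Remaining = 24.4 × (1/2)^5.6142 = 24.4 × 0.020416 ≈ 0.49814 pmol/L.

0.498 pmol/L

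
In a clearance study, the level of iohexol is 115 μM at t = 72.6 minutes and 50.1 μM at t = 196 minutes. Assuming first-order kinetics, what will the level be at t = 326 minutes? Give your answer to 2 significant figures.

21 μM

Over Δt = 196 − 72.6 = 123.4 minutes, the level fell by a factor of 115/50.1 ≈ 2.2954.
n = log₂(2.2954) ≈ 1.1988 half-lives, so t½ = 123.4/1.1988 ≈ 102.94 minutes.
From t = 196 to t = 326: 50.1 × (1/2)^((326−196)/102.94) ≈ 20.877 μM.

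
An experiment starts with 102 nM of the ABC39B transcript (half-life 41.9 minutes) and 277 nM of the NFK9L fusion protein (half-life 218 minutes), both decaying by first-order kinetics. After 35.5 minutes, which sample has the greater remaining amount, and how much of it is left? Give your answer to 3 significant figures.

NFK9L fusion protein, 247 nM

ABC39B transcript: 102 × (1/2)^0.84726 ≈ 56.696 nM.
NFK9L fusion protein: 277 × (1/2)^0.16284 ≈ 247.43 nM.
NFK9L fusion protein has more remaining, at ≈ 247.43 nM.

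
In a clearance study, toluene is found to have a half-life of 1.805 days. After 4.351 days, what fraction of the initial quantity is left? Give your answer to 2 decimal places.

n = 4.351/1.805 ≈ 2.4105 half-lives.
Fraction remaining = (1/2)^2.4105 ≈ 0.18809.

0.19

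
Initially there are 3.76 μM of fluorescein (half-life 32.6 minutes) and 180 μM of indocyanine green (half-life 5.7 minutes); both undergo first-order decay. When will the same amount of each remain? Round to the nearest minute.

Set 3.76·(1/2)^(t/32.6) = 180·(1/2)^(t/5.7).
Taking log₂: log₂(3.76/180) = t·(1/32.6 − 1/5.7).
log₂(0.020889) = -5.5811; 1/32.6 − 1/5.7 = -0.14476.
t = -5.5811 / -0.14476 ≈ 38.553 minutes.

39 minutes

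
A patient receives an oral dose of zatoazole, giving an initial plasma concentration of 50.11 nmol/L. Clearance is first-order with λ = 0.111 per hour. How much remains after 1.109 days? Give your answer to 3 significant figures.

t½ = ln 2 / λ = 0.69315 / 0.111 ≈ 6.2446 hours.
Convert the elapsed time: 1.109 days = 26.616 hours.
Number of half-lives: n = 26.616/6.2446 ≈ 4.2623.
Remaining = 50.11 × (1/2)^4.2623 = 50.11 × 0.052111 ≈ 2.6113 nmol/L.

2.61 nmol/L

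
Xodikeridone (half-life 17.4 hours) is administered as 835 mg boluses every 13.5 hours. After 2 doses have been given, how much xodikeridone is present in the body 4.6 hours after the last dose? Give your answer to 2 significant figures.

The 2 doses were given 18.1, 4.6 hours ago.
Total = 835·(1/2)^(18.1/17.4) + 835·(1/2)^(4.6/17.4)
      = 406.02 + 695.19 ≈ 1101.2 mg.

1100 mg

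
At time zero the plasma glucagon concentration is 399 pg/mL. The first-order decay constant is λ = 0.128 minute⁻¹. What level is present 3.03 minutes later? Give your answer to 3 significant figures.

271 pg/mL

t½ = ln 2 / λ = 0.69315 / 0.128 ≈ 5.4152 minutes.
Number of half-lives: n = 3.03/5.4152 ≈ 0.55953.
Remaining = 399 × (1/2)^0.55953 = 399 × 0.67852 ≈ 270.73 pg/mL.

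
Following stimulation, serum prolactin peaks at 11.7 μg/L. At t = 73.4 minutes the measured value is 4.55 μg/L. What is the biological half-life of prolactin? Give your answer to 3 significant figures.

53.9 minutes

A/A₀ = 4.55/11.7 ≈ 0.38889.
n = log₂(2.5714) ≈ 1.3626 half-lives elapsed in 73.4 minutes.
t½ = 73.4/1.3626 ≈ 53.869 minutes.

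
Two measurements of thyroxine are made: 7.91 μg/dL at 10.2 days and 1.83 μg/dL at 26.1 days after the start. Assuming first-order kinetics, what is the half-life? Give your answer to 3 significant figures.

Over Δt = 26.1 − 10.2 = 15.9 days, the level fell by a factor of 7.91/1.83 ≈ 4.3224.
n = log₂(4.3224) ≈ 2.1118 half-lives, so t½ = 15.9/2.1118 ≈ 7.529 days.

7.53 days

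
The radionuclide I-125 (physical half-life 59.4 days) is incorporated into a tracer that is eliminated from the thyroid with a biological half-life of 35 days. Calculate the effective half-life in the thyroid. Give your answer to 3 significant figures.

1/t_eff = 1/t_phys + 1/t_biol = 1/59.4 + 1/35 = 0.045406 per day.
t_eff = 59.4 × 35 / (59.4 + 35) ≈ 22.023 days.

22.0 days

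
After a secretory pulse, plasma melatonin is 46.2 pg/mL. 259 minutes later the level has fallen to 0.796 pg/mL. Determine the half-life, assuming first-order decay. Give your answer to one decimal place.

A/A₀ = 0.796/46.2 ≈ 0.017229.
n = log₂(58.04) ≈ 5.859 half-lives elapsed in 259 minutes.
t½ = 259/5.859 ≈ 44.206 minutes.

44.2 minutes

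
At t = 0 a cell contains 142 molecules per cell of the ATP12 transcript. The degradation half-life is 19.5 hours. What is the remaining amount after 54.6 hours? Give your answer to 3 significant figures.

20.4 molecules per cell

Number of half-lives: n = 54.6/19.5 ≈ 2.8.
Remaining = 142 × (1/2)^2.8 = 142 × 0.14359 ≈ 20.389 molecules per cell.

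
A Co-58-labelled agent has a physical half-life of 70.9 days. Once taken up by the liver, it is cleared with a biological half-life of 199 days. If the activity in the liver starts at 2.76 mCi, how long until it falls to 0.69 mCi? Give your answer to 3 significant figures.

105 days

1/t_eff = 1/t_phys + 1/t_biol = 1/70.9 + 1/199 = 0.019129 per day.
t_eff = 70.9 × 199 / (70.9 + 199) ≈ 52.275 days.
n = log₂(2.76/0.69) ≈ 2; t = 2 × 52.275 ≈ 104.55 days.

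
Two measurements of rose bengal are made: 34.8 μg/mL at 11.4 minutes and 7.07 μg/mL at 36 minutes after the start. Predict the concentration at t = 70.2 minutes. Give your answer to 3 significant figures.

0.771 μg/mL

Over Δt = 36 − 11.4 = 24.6 minutes, the level fell by a factor of 34.8/7.07 ≈ 4.9222.
n = log₂(4.9222) ≈ 2.2993 half-lives, so t½ = 24.6/2.2993 ≈ 10.699 minutes.
From t = 36 to t = 70.2: 7.07 × (1/2)^((70.2−36)/10.699) ≈ 0.77117 μg/mL.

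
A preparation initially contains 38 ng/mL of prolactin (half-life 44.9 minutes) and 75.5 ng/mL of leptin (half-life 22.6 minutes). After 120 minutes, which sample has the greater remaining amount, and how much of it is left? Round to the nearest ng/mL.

prolactin: 38 × (1/2)^2.6726 ≈ 5.96 ng/mL.
leptin: 75.5 × (1/2)^5.3097 ≈ 1.9035 ng/mL.
Prolactin has more remaining, at ≈ 5.96 ng/mL.

prolactin, 6 ng/mL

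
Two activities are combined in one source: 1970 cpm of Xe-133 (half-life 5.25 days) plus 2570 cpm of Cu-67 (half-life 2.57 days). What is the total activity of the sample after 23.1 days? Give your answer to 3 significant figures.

98.4 cpm

Xe-133: 1970 × (1/2)^(23.1/5.25) = 1970 × (1/2)^4.4 ≈ 93.311 cpm.
Cu-67: 2570 × (1/2)^(23.1/2.57) = 2570 × (1/2)^8.9883 ≈ 5.0603 cpm.
Total = 93.311 + 5.0603 ≈ 98.372 cpm.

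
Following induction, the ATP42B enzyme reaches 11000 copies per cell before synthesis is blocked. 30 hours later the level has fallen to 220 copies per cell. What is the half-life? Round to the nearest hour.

A/A₀ = 220/11000 ≈ 0.02.
n = log₂(50) ≈ 5.6439 half-lives elapsed in 30 hours.
t½ = 30/5.6439 ≈ 5.3155 hours.

5 hours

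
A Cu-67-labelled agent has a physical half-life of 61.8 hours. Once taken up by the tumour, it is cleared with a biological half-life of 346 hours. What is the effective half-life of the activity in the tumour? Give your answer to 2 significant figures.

52 hours

1/t_eff = 1/t_phys + 1/t_biol = 1/61.8 + 1/346 = 0.019071 per hour.
t_eff = 61.8 × 346 / (61.8 + 346) ≈ 52.435 hours.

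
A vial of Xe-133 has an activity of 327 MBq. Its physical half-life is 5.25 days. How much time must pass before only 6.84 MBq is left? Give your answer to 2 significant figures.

Fraction remaining = 6.84/327 ≈ 0.020917.
n = log₂(327/6.84) = ln(47.807)/ln 2 ≈ 5.5792 half-lives.
t = n × t½ = 5.5792 × 5.25 ≈ 29.291 days.

29 days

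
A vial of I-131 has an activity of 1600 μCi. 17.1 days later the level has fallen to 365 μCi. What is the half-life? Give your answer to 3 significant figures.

8.02 days

A/A₀ = 365/1600 ≈ 0.22812.
n = log₂(4.3836) ≈ 2.1321 half-lives elapsed in 17.1 days.
t½ = 17.1/2.1321 ≈ 8.0202 days.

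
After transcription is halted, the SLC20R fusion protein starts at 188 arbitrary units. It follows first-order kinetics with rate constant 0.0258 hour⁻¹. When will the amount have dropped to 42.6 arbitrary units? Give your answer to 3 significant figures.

57.5 hours

t½ = ln 2 / k = 0.69315 / 0.0258 ≈ 26.866 hours.
Fraction remaining = 42.6/188 ≈ 0.2266.
n = log₂(188/42.6) = ln(4.4131)/ln 2 ≈ 2.1418 half-lives.
t = n × t½ = 2.1418 × 26.866 ≈ 57.542 hours.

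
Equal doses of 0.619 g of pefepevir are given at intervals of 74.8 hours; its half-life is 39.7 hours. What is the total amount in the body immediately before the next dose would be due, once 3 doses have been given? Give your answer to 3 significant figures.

0.225 g

The 3 doses were given 224.4, 149.6, 74.8 hours ago.
Total = 0.619·(1/2)^(224.4/39.7) + 0.619·(1/2)^(149.6/39.7) + 0.619·(1/2)^(74.8/39.7)
      = 0.012307 + 0.045429 + 0.16769 ≈ 0.22543 g.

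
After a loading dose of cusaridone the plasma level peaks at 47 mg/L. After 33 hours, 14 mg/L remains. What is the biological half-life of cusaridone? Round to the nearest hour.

19 hours

A/A₀ = 14/47 ≈ 0.29787.
n = log₂(3.3571) ≈ 1.7472 half-lives elapsed in 33 hours.
t½ = 33/1.7472 ≈ 18.887 hours.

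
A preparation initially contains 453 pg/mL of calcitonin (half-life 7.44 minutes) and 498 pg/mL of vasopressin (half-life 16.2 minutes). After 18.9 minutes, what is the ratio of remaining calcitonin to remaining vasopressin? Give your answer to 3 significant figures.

calcitonin: 453 × (1/2)^(18.9/7.44) = 453 × (1/2)^2.5403 ≈ 77.873 pg/mL.
vasopressin: 498 × (1/2)^(18.9/16.2) = 498 × (1/2)^1.1667 ≈ 221.83 pg/mL.
Ratio ≈ 77.873 / 221.83 ≈ 0.35104.

0.351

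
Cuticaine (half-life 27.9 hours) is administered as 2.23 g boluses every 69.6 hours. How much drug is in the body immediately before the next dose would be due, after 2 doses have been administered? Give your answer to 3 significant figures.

0.466 g

The 2 doses were given 139.2, 69.6 hours ago.
Total = 2.23·(1/2)^(139.2/27.9) + 2.23·(1/2)^(69.6/27.9)
      = 0.070209 + 0.39568 ≈ 0.46589 g.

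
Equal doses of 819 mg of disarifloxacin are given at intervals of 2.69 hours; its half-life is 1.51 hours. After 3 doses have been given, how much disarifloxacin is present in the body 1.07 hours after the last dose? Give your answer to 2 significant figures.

690 mg

The 3 doses were given 6.45, 3.76, 1.07 hours ago.
Total = 819·(1/2)^(6.45/1.51) + 819·(1/2)^(3.76/1.51) + 819·(1/2)^(1.07/1.51)
      = 42.406 + 145.78 + 501.15 ≈ 689.34 mg.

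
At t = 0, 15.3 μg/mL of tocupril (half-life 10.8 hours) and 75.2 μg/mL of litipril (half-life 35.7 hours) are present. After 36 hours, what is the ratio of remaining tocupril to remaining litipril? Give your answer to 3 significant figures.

0.0406

tocupril: 15.3 × (1/2)^(36/10.8) = 15.3 × (1/2)^3.3333 ≈ 1.518 μg/mL.
litipril: 75.2 × (1/2)^(36/35.7) = 75.2 × (1/2)^1.0084 ≈ 37.382 μg/mL.
Ratio ≈ 1.518 / 37.382 ≈ 0.040607.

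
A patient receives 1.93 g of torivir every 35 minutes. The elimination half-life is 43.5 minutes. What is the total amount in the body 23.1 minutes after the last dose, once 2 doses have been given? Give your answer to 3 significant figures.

The 2 doses were given 58.1, 23.1 minutes ago.
Total = 1.93·(1/2)^(58.1/43.5) + 1.93·(1/2)^(23.1/43.5)
      = 0.7647 + 1.3357 ≈ 2.1004 g.

2.10 g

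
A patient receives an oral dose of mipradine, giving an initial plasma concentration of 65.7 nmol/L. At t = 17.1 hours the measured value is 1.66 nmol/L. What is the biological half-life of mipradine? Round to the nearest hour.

A/A₀ = 1.66/65.7 ≈ 0.025266.
n = log₂(39.578) ≈ 5.3066 half-lives elapsed in 17.1 hours.
t½ = 17.1/5.3066 ≈ 3.2224 hours.

3 hours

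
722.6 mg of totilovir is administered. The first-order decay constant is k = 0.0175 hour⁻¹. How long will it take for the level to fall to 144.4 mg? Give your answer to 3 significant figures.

t½ = ln 2 / k = 0.69315 / 0.0175 ≈ 39.608 hours.
Fraction remaining = 144.4/722.6 ≈ 0.19983.
n = log₂(722.6/144.4) = ln(5.0042)/ln 2 ≈ 2.3231 half-lives.
t = n × t½ = 2.3231 × 39.608 ≈ 92.015 hours.

92.0 hours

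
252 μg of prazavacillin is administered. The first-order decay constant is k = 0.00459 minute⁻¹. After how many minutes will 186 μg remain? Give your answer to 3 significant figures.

t½ = ln 2 / k = 0.69315 / 0.00459 ≈ 151.01 minutes.
Fraction remaining = 186/252 ≈ 0.7381.
n = log₂(252/186) = ln(1.3548)/ln 2 ≈ 0.43812 half-lives.
t = n × t½ = 0.43812 × 151.01 ≈ 66.162 minutes.

66.2 minutes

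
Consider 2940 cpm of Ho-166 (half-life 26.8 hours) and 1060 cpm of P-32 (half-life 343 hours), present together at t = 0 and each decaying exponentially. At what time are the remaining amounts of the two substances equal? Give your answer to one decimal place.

Set 2940·(1/2)^(t/26.8) = 1060·(1/2)^(t/343).
Taking log₂: log₂(2940/1060) = t·(1/26.8 − 1/343).
log₂(2.7736) = 1.4718; 1/26.8 − 1/343 = 0.034398.
t = 1.4718 / 0.034398 ≈ 42.786 hours.

42.8 hours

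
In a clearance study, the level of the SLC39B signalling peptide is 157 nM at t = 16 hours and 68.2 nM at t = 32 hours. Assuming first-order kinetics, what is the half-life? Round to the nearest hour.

13 hours

Over Δt = 32 − 16 = 16 hours, the level fell by a factor of 157/68.2 ≈ 2.3021.
n = log₂(2.3021) ≈ 1.2029 half-lives, so t½ = 16/1.2029 ≈ 13.301 hours.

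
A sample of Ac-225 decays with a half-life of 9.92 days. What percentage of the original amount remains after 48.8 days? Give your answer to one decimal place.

n = 48.8/9.92 ≈ 4.9194 half-lives.
Fraction remaining = (1/2)^4.9194 ≈ 0.033047, i.e. 3.3047%.

3.3%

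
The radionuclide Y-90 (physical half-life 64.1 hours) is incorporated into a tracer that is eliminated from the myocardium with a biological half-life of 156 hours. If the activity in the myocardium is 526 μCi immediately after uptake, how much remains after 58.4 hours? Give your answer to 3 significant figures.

216 μCi

1/t_eff = 1/t_phys + 1/t_biol = 1/64.1 + 1/156 = 0.022011 per hour.
t_eff = 64.1 × 156 / (64.1 + 156) ≈ 45.432 hours.
Remaining = 526 × (1/2)^(58.4/45.432) = 526 × (1/2)^1.2854 ≈ 215.79 μCi.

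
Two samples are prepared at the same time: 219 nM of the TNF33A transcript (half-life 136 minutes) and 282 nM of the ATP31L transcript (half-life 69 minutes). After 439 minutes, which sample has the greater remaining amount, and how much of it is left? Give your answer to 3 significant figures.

TNF33A transcript, 23.4 nM

TNF33A transcript: 219 × (1/2)^3.2279 ≈ 23.374 nM.
ATP31L transcript: 282 × (1/2)^6.3623 ≈ 3.4277 nM.
TNF33A transcript has more remaining, at ≈ 23.374 nM.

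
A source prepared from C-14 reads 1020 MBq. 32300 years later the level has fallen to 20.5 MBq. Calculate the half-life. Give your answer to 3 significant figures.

A/A₀ = 20.5/1020 ≈ 0.020098.
n = log₂(49.756) ≈ 5.6368 half-lives elapsed in 32300 years.
t½ = 32300/5.6368 ≈ 5730.2 years.

5730 years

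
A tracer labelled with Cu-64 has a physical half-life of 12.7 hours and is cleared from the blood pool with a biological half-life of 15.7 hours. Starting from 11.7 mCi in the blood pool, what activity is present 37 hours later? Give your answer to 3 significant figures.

0.303 mCi

1/t_eff = 1/t_phys + 1/t_biol = 1/12.7 + 1/15.7 = 0.14243 per hour.
t_eff = 12.7 × 15.7 / (12.7 + 15.7) ≈ 7.0208 hours.
Remaining = 11.7 × (1/2)^(37/7.0208) = 11.7 × (1/2)^5.2701 ≈ 0.3032 mCi.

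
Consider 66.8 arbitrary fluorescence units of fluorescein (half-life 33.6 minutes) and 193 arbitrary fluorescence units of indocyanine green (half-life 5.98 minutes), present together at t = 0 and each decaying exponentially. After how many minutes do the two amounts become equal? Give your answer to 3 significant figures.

Set 66.8·(1/2)^(t/33.6) = 193·(1/2)^(t/5.98).
Taking log₂: log₂(66.8/193) = t·(1/33.6 − 1/5.98).
log₂(0.34611) = -1.5307; 1/33.6 − 1/5.98 = -0.13746.
t = -1.5307 / -0.13746 ≈ 11.135 minutes.

11.1 minutes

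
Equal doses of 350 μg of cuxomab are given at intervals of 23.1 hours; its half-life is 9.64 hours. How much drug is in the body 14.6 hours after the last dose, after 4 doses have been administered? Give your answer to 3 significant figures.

The 4 doses were given 83.9, 60.8, 37.7, 14.6 hours ago.
Total = 350·(1/2)^(83.9/9.64) + 350·(1/2)^(60.8/9.64) + 350·(1/2)^(37.7/9.64) + 350·(1/2)^(14.6/9.64)
      = 0.83967 + 4.4203 + 23.27 + 122.5 ≈ 151.03 μg.

151 μg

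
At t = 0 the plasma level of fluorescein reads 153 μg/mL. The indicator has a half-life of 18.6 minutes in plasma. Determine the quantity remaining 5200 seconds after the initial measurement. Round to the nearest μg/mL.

6 μg/mL

Convert the elapsed time: 5200 seconds = 86.6667 minutes.
Number of half-lives: n = 86.6667/18.6 ≈ 4.6595.
Remaining = 153 × (1/2)^4.6595 = 153 × 0.039569 ≈ 6.054 μg/mL.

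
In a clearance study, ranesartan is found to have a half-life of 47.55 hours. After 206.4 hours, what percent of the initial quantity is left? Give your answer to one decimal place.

4.9%

n = 206.4/47.55 ≈ 4.3407 half-lives.
Fraction remaining = (1/2)^4.3407 ≈ 0.049354, i.e. 4.9354%.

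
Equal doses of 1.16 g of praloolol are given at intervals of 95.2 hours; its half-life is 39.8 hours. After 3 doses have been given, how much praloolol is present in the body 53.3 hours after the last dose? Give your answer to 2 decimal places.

0.56 g

The 3 doses were given 243.7, 148.5, 53.3 hours ago.
Total = 1.16·(1/2)^(243.7/39.8) + 1.16·(1/2)^(148.5/39.8) + 1.16·(1/2)^(53.3/39.8)
      = 0.016642 + 0.087351 + 0.45848 ≈ 0.56247 g.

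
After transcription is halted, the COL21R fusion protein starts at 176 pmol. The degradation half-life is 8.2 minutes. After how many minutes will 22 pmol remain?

22/176 = 1/8, so 3 half-lives have elapsed.
t = 3 × 8.2 = 24.6 minutes.

24.6 minutes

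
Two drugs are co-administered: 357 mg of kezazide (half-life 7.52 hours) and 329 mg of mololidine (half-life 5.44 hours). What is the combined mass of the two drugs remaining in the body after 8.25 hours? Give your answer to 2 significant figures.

kezazide: 357 × (1/2)^(8.25/7.52) = 357 × (1/2)^1.0971 ≈ 166.88 mg.
mololidine: 329 × (1/2)^(8.25/5.44) = 329 × (1/2)^1.5165 ≈ 114.99 mg.
Total = 166.88 + 114.99 ≈ 281.88 mg.

280 mg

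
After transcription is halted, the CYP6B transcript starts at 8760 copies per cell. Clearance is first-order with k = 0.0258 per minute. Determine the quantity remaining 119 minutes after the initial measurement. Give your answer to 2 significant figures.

t½ = ln 2 / k = 0.69315 / 0.0258 ≈ 26.866 minutes.
Number of half-lives: n = 119/26.866 ≈ 4.4294.
Remaining = 8760 × (1/2)^4.4294 = 8760 × 0.046412 ≈ 406.57 copies per cell.

410 copies per cell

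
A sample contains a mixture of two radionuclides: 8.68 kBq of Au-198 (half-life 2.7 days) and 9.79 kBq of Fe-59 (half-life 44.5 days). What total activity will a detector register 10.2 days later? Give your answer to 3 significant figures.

Au-198: 8.68 × (1/2)^(10.2/2.7) = 8.68 × (1/2)^3.7778 ≈ 0.63284 kBq.
Fe-59: 9.79 × (1/2)^(10.2/44.5) = 9.79 × (1/2)^0.22921 ≈ 8.3518 kBq.
Total = 0.63284 + 8.3518 ≈ 8.9847 kBq.

8.98 kBq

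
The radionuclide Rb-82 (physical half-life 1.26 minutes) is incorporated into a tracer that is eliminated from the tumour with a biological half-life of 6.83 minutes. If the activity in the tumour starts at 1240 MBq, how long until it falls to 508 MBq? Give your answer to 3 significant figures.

1/t_eff = 1/t_phys + 1/t_biol = 1/1.26 + 1/6.83 = 0.94006 per minute.
t_eff = 1.26 × 6.83 / (1.26 + 6.83) ≈ 1.0638 minutes.
n = log₂(1240/508) ≈ 1.2874; t = 1.2874 × 1.0638 ≈ 1.3695 minutes.

1.37 minutes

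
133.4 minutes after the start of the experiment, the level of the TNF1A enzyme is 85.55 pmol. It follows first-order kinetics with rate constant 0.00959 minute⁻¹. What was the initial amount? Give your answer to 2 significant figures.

310 pmol

t½ = ln 2 / k = 0.69315 / 0.00959 ≈ 72.278 minutes.
Number of half-lives elapsed: n = 133.4/72.278 ≈ 1.8456.
A₀ = A × 2^n = 85.55 × 2^1.8456 = 85.55 × 3.5941 ≈ 307.48 pmol.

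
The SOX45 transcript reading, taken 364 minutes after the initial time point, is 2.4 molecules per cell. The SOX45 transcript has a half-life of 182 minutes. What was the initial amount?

9.6 molecules per cell

Number of half-lives elapsed: n = 364/182 ≈ 2.
A₀ = A × 2^n = 2.4 × 2^2 = 2.4 × 4 ≈ 9.6 molecules per cell.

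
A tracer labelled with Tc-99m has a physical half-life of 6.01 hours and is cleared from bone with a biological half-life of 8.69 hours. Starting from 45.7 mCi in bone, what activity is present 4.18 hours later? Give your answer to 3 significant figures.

20.2 mCi

1/t_eff = 1/t_phys + 1/t_biol = 1/6.01 + 1/8.69 = 0.28146 per hour.
t_eff = 6.01 × 8.69 / (6.01 + 8.69) ≈ 3.5529 hours.
Remaining = 45.7 × (1/2)^(4.18/3.5529) = 45.7 × (1/2)^1.1765 ≈ 20.218 mCi.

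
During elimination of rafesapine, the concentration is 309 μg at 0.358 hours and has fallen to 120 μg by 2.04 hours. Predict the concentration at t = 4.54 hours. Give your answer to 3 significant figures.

29.4 μg

Over Δt = 2.04 − 0.358 = 1.682 hours, the level fell by a factor of 309/120 ≈ 2.575.
n = log₂(2.575) ≈ 1.3646 half-lives, so t½ = 1.682/1.3646 ≈ 1.2326 hours.
From t = 2.04 to t = 4.54: 120 × (1/2)^((4.54−2.04)/1.2326) ≈ 29.419 μg.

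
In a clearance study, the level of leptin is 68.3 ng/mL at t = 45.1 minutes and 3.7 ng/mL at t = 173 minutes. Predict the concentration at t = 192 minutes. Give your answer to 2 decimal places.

Over Δt = 173 − 45.1 = 127.9 minutes, the level fell by a factor of 68.3/3.7 ≈ 18.459.
n = log₂(18.459) ≈ 4.2063 half-lives, so t½ = 127.9/4.2063 ≈ 30.407 minutes.
From t = 173 to t = 192: 3.7 × (1/2)^((192−173)/30.407) ≈ 2.3994 ng/mL.

2.40 ng/mL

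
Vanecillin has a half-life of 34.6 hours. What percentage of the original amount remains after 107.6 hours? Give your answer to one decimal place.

11.6%

n = 107.6/34.6 ≈ 3.1098 half-lives.
Fraction remaining = (1/2)^3.1098 ≈ 0.11584, i.e. 11.584%.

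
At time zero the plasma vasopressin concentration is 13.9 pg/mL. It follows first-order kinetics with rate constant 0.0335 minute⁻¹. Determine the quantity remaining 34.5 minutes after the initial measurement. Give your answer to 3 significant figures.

4.38 pg/mL

t½ = ln 2 / k = 0.69315 / 0.0335 ≈ 20.691 minutes.
Number of half-lives: n = 34.5/20.691 ≈ 1.6674.
Remaining = 13.9 × (1/2)^1.6674 = 13.9 × 0.31482 ≈ 4.376 pg/mL.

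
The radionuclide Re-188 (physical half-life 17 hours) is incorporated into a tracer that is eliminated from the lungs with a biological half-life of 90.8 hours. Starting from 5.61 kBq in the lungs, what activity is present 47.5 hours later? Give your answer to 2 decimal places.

1/t_eff = 1/t_phys + 1/t_biol = 1/17 + 1/90.8 = 0.069837 per hour.
t_eff = 17 × 90.8 / (17 + 90.8) ≈ 14.319 hours.
Remaining = 5.61 × (1/2)^(47.5/14.319) = 5.61 × (1/2)^3.3172 ≈ 0.56282 kBq.

0.56 kBq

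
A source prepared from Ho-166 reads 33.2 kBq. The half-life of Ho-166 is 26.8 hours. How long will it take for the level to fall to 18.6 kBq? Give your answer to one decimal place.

Fraction remaining = 18.6/33.2 ≈ 0.56024.
n = log₂(33.2/18.6) = ln(1.7849)/ln 2 ≈ 0.83588 half-lives.
t = n × t½ = 0.83588 × 26.8 ≈ 22.402 hours.

22.4 hours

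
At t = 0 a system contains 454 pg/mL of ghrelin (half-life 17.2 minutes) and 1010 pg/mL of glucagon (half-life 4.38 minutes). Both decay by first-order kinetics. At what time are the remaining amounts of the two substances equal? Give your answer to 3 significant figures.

6.78 minutes

Set 454·(1/2)^(t/17.2) = 1010·(1/2)^(t/4.38).
Taking log₂: log₂(454/1010) = t·(1/17.2 − 1/4.38).
log₂(0.4495) = -1.1536; 1/17.2 − 1/4.38 = -0.17017.
t = -1.1536 / -0.17017 ≈ 6.779 minutes.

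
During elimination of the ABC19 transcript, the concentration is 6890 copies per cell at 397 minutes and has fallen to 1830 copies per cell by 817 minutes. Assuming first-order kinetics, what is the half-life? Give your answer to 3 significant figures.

Over Δt = 817 − 397 = 420 minutes, the level fell by a factor of 6890/1830 ≈ 3.765.
n = log₂(3.765) ≈ 1.9127 half-lives, so t½ = 420/1.9127 ≈ 219.59 minutes.

220 minutes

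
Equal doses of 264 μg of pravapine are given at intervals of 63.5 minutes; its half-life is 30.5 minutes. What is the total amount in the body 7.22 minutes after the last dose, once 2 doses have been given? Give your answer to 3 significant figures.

277 μg

The 2 doses were given 70.72, 7.22 minutes ago.
Total = 264·(1/2)^(70.72/30.5) + 264·(1/2)^(7.22/30.5)
      = 52.919 + 224.05 ≈ 276.97 μg.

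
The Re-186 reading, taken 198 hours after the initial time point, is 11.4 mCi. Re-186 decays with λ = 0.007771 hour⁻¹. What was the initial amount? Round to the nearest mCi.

t½ = ln 2 / λ = 0.69315 / 0.007771 ≈ 89.197 hours.
Number of half-lives elapsed: n = 198/89.197 ≈ 2.2198.
A₀ = A × 2^n = 11.4 × 2^2.2198 = 11.4 × 4.6583 ≈ 53.105 mCi.

53 mCi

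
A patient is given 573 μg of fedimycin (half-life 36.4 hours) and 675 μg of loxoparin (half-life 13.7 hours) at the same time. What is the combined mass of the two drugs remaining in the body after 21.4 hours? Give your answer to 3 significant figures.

610 μg

fedimycin: 573 × (1/2)^(21.4/36.4) = 573 × (1/2)^0.58791 ≈ 381.22 μg.
loxoparin: 675 × (1/2)^(21.4/13.7) = 675 × (1/2)^1.562 ≈ 228.6 μg.
Total = 381.22 + 228.6 ≈ 609.82 μg.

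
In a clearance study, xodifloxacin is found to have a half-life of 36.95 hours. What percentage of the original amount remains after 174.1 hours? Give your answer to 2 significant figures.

3.8%

n = 174.1/36.95 ≈ 4.7118 half-lives.
Fraction remaining = (1/2)^4.7118 ≈ 0.038161, i.e. 3.8161%.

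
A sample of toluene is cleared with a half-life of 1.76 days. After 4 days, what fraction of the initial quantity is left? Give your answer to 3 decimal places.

0.207

n = 4/1.76 ≈ 2.2727 half-lives.
Fraction remaining = (1/2)^2.2727 ≈ 0.20694.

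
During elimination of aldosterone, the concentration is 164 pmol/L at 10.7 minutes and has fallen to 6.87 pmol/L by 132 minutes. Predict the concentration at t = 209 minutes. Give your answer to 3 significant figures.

Over Δt = 132 − 10.7 = 121.3 minutes, the level fell by a factor of 164/6.87 ≈ 23.872.
n = log₂(23.872) ≈ 4.5772 half-lives, so t½ = 121.3/4.5772 ≈ 26.501 minutes.
From t = 132 to t = 209: 6.87 × (1/2)^((209−132)/26.501) ≈ 0.91683 pmol/L.

0.917 pmol/L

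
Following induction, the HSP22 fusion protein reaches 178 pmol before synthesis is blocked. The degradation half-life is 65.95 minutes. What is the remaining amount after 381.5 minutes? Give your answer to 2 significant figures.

3.2 pmol

Number of half-lives: n = 381.5/65.95 ≈ 5.7847.
Remaining = 178 × (1/2)^5.7847 = 178 × 0.01814 ≈ 3.2289 pmol.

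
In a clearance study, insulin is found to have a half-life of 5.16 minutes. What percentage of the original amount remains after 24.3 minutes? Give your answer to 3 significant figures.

n = 24.3/5.16 ≈ 4.7093 half-lives.
Fraction remaining = (1/2)^4.7093 ≈ 0.038226, i.e. 3.8226%.

3.82%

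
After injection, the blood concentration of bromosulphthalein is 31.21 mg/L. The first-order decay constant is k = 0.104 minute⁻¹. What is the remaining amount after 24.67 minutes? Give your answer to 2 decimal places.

2.40 mg/L

t½ = ln 2 / k = 0.69315 / 0.104 ≈ 6.6649 minutes.
Number of half-lives: n = 24.67/6.6649 ≈ 3.7015.
Remaining = 31.21 × (1/2)^3.7015 = 31.21 × 0.076867 ≈ 2.399 mg/L.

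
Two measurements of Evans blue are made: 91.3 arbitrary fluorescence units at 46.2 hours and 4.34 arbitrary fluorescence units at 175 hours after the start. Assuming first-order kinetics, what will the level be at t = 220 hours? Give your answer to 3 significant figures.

Over Δt = 175 − 46.2 = 128.8 hours, the level fell by a factor of 91.3/4.34 ≈ 21.037.
n = log₂(21.037) ≈ 4.3948 half-lives, so t½ = 128.8/4.3948 ≈ 29.307 hours.
From t = 175 to t = 220: 4.34 × (1/2)^((220−175)/29.307) ≈ 1.4972 arbitrary fluorescence units.

1.50 arbitrary fluorescence units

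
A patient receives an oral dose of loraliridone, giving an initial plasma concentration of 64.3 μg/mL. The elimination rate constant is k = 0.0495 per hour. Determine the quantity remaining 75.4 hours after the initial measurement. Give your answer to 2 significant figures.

1.5 μg/mL

t½ = ln 2 / k = 0.69315 / 0.0495 ≈ 14.003 hours.
Number of half-lives: n = 75.4/14.003 ≈ 5.3846.
Remaining = 64.3 × (1/2)^5.3846 = 64.3 × 0.023938 ≈ 1.5392 μg/mL.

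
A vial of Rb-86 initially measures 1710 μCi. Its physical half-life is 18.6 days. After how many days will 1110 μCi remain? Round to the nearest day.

Fraction remaining = 1110/1710 ≈ 0.64912.
n = log₂(1710/1110) = ln(1.5405)/ln 2 ≈ 0.62344 half-lives.
t = n × t½ = 0.62344 × 18.6 ≈ 11.596 days.

12 days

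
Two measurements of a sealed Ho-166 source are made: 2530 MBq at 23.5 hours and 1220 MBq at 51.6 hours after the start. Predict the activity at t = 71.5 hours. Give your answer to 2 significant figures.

730 MBq

Over Δt = 51.6 − 23.5 = 28.1 hours, the level fell by a factor of 2530/1220 ≈ 2.0738.
n = log₂(2.0738) ≈ 1.0523 half-lives, so t½ = 28.1/1.0523 ≈ 26.705 hours.
From t = 51.6 to t = 71.5: 1220 × (1/2)^((71.5−51.6)/26.705) ≈ 727.84 MBq.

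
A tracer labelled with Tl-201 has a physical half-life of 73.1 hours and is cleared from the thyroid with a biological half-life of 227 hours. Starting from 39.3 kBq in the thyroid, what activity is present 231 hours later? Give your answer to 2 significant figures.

2.2 kBq

1/t_eff = 1/t_phys + 1/t_biol = 1/73.1 + 1/227 = 0.018085 per hour.
t_eff = 73.1 × 227 / (73.1 + 227) ≈ 55.294 hours.
Remaining = 39.3 × (1/2)^(231/55.294) = 39.3 × (1/2)^4.1777 ≈ 2.1716 kBq.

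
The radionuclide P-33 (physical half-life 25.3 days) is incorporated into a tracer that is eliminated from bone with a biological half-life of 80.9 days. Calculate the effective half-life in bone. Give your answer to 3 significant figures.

19.3 days

1/t_eff = 1/t_phys + 1/t_biol = 1/25.3 + 1/80.9 = 0.051887 per day.
t_eff = 25.3 × 80.9 / (25.3 + 80.9) ≈ 19.273 days.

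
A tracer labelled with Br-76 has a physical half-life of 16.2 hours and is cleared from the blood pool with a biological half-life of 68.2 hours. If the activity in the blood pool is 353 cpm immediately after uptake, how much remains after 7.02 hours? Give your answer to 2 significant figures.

240 cpm

1/t_eff = 1/t_phys + 1/t_biol = 1/16.2 + 1/68.2 = 0.076391 per hour.
t_eff = 16.2 × 68.2 / (16.2 + 68.2) ≈ 13.091 hours.
Remaining = 353 × (1/2)^(7.02/13.091) = 353 × (1/2)^0.53627 ≈ 243.41 cpm.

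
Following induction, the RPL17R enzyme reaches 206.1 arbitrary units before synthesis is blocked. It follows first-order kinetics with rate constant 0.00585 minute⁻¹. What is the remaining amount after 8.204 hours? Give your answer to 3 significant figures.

11.6 arbitrary units

t½ = ln 2 / k = 0.69315 / 0.00585 ≈ 118.49 minutes.
Convert the elapsed time: 8.204 hours = 492.24 minutes.
Number of half-lives: n = 492.24/118.49 ≈ 4.1544.
Remaining = 206.1 × (1/2)^4.1544 = 206.1 × 0.056157 ≈ 11.574 arbitrary units.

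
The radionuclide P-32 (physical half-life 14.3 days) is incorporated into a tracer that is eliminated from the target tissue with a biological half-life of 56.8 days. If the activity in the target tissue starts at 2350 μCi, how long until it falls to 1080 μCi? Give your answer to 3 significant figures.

1/t_eff = 1/t_phys + 1/t_biol = 1/14.3 + 1/56.8 = 0.087536 per day.
t_eff = 14.3 × 56.8 / (14.3 + 56.8) ≈ 11.424 days.
n = log₂(2350/1080) ≈ 1.1216; t = 1.1216 × 11.424 ≈ 12.813 days.

12.8 days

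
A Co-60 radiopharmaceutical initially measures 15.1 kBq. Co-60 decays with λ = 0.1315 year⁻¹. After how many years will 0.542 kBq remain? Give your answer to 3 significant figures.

t½ = ln 2 / λ = 0.69315 / 0.1315 ≈ 5.2711 years.
Fraction remaining = 0.542/15.1 ≈ 0.035894.
n = log₂(15.1/0.542) = ln(27.86)/ln 2 ≈ 4.8001 half-lives.
t = n × t½ = 4.8001 × 5.2711 ≈ 25.302 years.

25.3 years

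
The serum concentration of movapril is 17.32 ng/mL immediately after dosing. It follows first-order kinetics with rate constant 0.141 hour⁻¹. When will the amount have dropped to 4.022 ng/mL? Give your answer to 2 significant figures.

10 hours

t½ = ln 2 / k = 0.69315 / 0.141 ≈ 4.9159 hours.
Fraction remaining = 4.022/17.32 ≈ 0.23222.
n = log₂(17.32/4.022) = ln(4.3063)/ln 2 ≈ 2.1065 half-lives.
t = n × t½ = 2.1065 × 4.9159 ≈ 10.355 hours.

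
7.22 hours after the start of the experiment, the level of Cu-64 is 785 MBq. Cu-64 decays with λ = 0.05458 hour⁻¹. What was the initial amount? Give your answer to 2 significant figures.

1200 MBq

t½ = ln 2 / λ = 0.69315 / 0.05458 ≈ 12.7 hours.
Number of half-lives elapsed: n = 7.22/12.7 ≈ 0.56852.
A₀ = A × 2^n = 785 × 2^0.56852 = 785 × 1.483 ≈ 1164.2 MBq.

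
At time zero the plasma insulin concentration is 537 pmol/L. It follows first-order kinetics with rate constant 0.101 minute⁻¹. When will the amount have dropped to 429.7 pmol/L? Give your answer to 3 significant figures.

2.21 minutes

t½ = ln 2 / k = 0.69315 / 0.101 ≈ 6.8628 minutes.
Fraction remaining = 429.7/537 ≈ 0.80019.
n = log₂(537/429.7) = ln(1.2497)/ln 2 ≈ 0.32159 half-lives.
t = n × t½ = 0.32159 × 6.8628 ≈ 2.207 minutes.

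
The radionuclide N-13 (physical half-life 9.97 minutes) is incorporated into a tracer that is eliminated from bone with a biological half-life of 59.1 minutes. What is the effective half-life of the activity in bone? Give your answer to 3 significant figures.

1/t_eff = 1/t_phys + 1/t_biol = 1/9.97 + 1/59.1 = 0.11722 per minute.
t_eff = 9.97 × 59.1 / (9.97 + 59.1) ≈ 8.5309 minutes.

8.53 minutes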